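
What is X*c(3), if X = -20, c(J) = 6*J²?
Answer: -1080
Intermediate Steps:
X*c(3) = -120*3² = -120*9 = -20*54 = -1080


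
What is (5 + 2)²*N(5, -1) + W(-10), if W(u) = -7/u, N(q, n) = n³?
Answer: -483/10 ≈ -48.300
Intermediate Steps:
(5 + 2)²*N(5, -1) + W(-10) = (5 + 2)²*(-1)³ - 7/(-10) = 7²*(-1) - 7*(-⅒) = 49*(-1) + 7/10 = -49 + 7/10 = -483/10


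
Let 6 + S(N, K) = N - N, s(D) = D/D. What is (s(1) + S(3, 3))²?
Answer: 25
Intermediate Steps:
s(D) = 1
S(N, K) = -6 (S(N, K) = -6 + (N - N) = -6 + 0 = -6)
(s(1) + S(3, 3))² = (1 - 6)² = (-5)² = 25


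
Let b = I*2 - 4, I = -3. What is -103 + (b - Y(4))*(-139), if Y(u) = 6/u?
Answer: 2991/2 ≈ 1495.5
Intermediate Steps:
b = -10 (b = -3*2 - 4 = -6 - 4 = -10)
-103 + (b - Y(4))*(-139) = -103 + (-10 - 6/4)*(-139) = -103 + (-10 - 1*3/2)*(-139) = -103 + (-10 - 3/2)*(-139) = -103 - 23/2*(-139) = -103 + 3197/2 = 2991/2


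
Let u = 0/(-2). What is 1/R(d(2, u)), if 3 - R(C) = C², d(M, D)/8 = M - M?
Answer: ⅓ ≈ 0.33333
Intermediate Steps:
u = 0 (u = 0*(-½) = 0)
d(M, D) = 0 (d(M, D) = 8*(M - M) = 8*0 = 0)
R(C) = 3 - C²
1/R(d(2, u)) = 1/(3 - 1*0²) = 1/(3 - 1*0) = 1/(3 + 0) = 1/3 = ⅓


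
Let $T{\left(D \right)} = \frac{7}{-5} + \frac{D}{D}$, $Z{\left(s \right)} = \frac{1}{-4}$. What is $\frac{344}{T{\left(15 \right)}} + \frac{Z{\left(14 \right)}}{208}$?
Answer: $- \frac{715521}{832} \approx -860.0$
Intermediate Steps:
$Z{\left(s \right)} = - \frac{1}{4}$
$T{\left(D \right)} = - \frac{2}{5}$ ($T{\left(D \right)} = 7 \left(- \frac{1}{5}\right) + 1 = - \frac{7}{5} + 1 = - \frac{2}{5}$)
$\frac{344}{T{\left(15 \right)}} + \frac{Z{\left(14 \right)}}{208} = \frac{344}{- \frac{2}{5}} - \frac{1}{4 \cdot 208} = 344 \left(- \frac{5}{2}\right) - \frac{1}{832} = -860 - \frac{1}{832} = - \frac{715521}{832}$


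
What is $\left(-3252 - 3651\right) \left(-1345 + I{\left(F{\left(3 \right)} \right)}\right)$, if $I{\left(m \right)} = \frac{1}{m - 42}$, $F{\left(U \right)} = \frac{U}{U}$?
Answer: $\frac{380672838}{41} \approx 9.2847 \cdot 10^{6}$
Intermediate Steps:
$F{\left(U \right)} = 1$
$I{\left(m \right)} = \frac{1}{-42 + m}$
$\left(-3252 - 3651\right) \left(-1345 + I{\left(F{\left(3 \right)} \right)}\right) = \left(-3252 - 3651\right) \left(-1345 + \frac{1}{-42 + 1}\right) = - 6903 \left(-1345 + \frac{1}{-41}\right) = - 6903 \left(-1345 - \frac{1}{41}\right) = \left(-6903\right) \left(- \frac{55146}{41}\right) = \frac{380672838}{41}$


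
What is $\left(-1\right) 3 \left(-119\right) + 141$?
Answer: $498$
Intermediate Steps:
$\left(-1\right) 3 \left(-119\right) + 141 = \left(-3\right) \left(-119\right) + 141 = 357 + 141 = 498$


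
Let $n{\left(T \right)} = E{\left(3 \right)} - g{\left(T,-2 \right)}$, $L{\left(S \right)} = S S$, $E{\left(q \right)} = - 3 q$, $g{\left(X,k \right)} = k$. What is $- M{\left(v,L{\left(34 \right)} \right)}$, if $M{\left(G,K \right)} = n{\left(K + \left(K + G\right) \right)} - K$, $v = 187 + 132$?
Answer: $1163$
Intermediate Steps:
$L{\left(S \right)} = S^{2}$
$v = 319$
$n{\left(T \right)} = -7$ ($n{\left(T \right)} = \left(-3\right) 3 - -2 = -9 + 2 = -7$)
$M{\left(G,K \right)} = -7 - K$
$- M{\left(v,L{\left(34 \right)} \right)} = - (-7 - 34^{2}) = - (-7 - 1156) = \left(-1\right) \left(-1163\right) = 1163$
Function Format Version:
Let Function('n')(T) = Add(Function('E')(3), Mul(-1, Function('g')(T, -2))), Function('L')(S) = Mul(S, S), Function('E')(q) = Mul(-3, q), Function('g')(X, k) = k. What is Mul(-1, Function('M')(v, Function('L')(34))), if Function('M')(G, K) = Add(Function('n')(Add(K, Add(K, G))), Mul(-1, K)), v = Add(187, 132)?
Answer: 1163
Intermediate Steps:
Function('L')(S) = Pow(S, 2)
v = 319
Function('n')(T) = -7 (Function('n')(T) = Add(Mul(-3, 3), Mul(-1, -2)) = Add(-9, 2) = -7)
Function('M')(G, K) = Add(-7, Mul(-1, K))
Mul(-1, Function('M')(v, Function('L')(34))) = Mul(-1, Add(-7, Mul(-1, Pow(34, 2)))) = Mul(-1, Add(-7, Mul(-1, 1156))) = Mul(-1, Add(-7, -1156)) = Mul(-1, -1163) = 1163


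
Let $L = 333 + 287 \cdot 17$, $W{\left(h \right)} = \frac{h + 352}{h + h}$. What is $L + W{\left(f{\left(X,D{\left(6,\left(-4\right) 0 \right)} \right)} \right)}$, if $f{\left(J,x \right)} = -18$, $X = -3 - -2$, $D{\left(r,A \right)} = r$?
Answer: $\frac{93649}{18} \approx 5202.7$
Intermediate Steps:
$X = -1$ ($X = -3 + 2 = -1$)
$W{\left(h \right)} = \frac{352 + h}{2 h}$
$L = 5212$ ($L = 333 + 4879 = 5212$)
$L + W{\left(f{\left(X,D{\left(6,\left(-4\right) 0 \right)} \right)} \right)} = 5212 + \frac{352 - 18}{2 \left(-18\right)} = 5212 + \frac{1}{2} \left(- \frac{1}{18}\right) 334 = 5212 - \frac{167}{18} = \frac{93649}{18}$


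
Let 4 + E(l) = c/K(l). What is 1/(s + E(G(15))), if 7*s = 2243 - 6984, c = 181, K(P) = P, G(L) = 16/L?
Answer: -112/57299 ≈ -0.0019547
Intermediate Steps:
E(l) = -4 + 181/l
s = -4741/7 (s = (2243 - 6984)/7 = (⅐)*(-4741) = -4741/7 ≈ -677.29)
1/(s + E(G(15))) = 1/(-4741/7 + (-4 + 181/((16/15)))) = 1/(-4741/7 + (-4 + 181/((16*(1/15))))) = 1/(-4741/7 + (-4 + 181/(16/15))) = 1/(-4741/7 + (-4 + 181*(15/16))) = 1/(-4741/7 + (-4 + 2715/16)) = 1/(-4741/7 + 2651/16) = 1/(-57299/112) = -112/57299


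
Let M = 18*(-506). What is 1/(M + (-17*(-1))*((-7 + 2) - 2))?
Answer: -1/9227 ≈ -0.00010838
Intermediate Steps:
M = -9108
1/(M + (-17*(-1))*((-7 + 2) - 2)) = 1/(-9108 + (-17*(-1))*((-7 + 2) - 2)) = 1/(-9108 + 17*(-5 - 2)) = 1/(-9108 + 17*(-7)) = 1/(-9108 - 119) = 1/(-9227) = -1/9227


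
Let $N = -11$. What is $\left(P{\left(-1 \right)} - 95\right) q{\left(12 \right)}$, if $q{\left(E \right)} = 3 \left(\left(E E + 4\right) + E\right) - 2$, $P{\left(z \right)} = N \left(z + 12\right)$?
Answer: $-103248$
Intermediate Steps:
$P{\left(z \right)} = -132 - 11 z$ ($P{\left(z \right)} = - 11 \left(z + 12\right) = - 11 \left(12 + z\right) = -132 - 11 z$)
$q{\left(E \right)} = 10 + 3 E + 3 E^{2}$ ($q{\left(E \right)} = 3 \left(\left(E^{2} + 4\right) + E\right) - 2 = 3 \left(\left(4 + E^{2}\right) + E\right) - 2 = 3 \left(4 + E + E^{2}\right) - 2 = \left(12 + 3 E + 3 E^{2}\right) - 2 = 10 + 3 E + 3 E^{2}$)
$\left(P{\left(-1 \right)} - 95\right) q{\left(12 \right)} = \left(\left(-132 - -11\right) - 95\right) \left(10 + 3 \cdot 12 + 3 \cdot 12^{2}\right) = \left(\left(-132 + 11\right) - 95\right) \left(10 + 36 + 3 \cdot 144\right) = \left(-121 - 95\right) \left(10 + 36 + 432\right) = \left(-216\right) 478 = -103248$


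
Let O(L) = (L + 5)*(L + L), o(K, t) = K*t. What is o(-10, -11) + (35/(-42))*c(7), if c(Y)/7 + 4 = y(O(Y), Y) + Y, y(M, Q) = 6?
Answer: 115/2 ≈ 57.500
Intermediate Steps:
O(L) = 2*L*(5 + L) (O(L) = (5 + L)*(2*L) = 2*L*(5 + L))
c(Y) = 14 + 7*Y (c(Y) = -28 + 7*(6 + Y) = -28 + (42 + 7*Y) = 14 + 7*Y)
o(-10, -11) + (35/(-42))*c(7) = -10*(-11) + (35/(-42))*(14 + 7*7) = 110 + (35*(-1/42))*(14 + 49) = 110 - ⅚*63 = 110 - 105/2 = 115/2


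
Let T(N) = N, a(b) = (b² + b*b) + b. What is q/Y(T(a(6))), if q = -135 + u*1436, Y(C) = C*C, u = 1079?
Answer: 1549309/6084 ≈ 254.65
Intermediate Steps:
a(b) = b + 2*b² (a(b) = (b² + b²) + b = 2*b² + b = b + 2*b²)
Y(C) = C²
q = 1549309 (q = -135 + 1079*1436 = -135 + 1549444 = 1549309)
q/Y(T(a(6))) = 1549309/((6*(1 + 2*6))²) = 1549309/((6*(1 + 12))²) = 1549309/((6*13)²) = 1549309/(78²) = 1549309/6084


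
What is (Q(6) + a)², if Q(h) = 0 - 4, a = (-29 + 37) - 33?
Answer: 841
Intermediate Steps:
a = -25 (a = 8 - 33 = -25)
Q(h) = -4
(Q(6) + a)² = (-4 - 25)² = (-29)² = 841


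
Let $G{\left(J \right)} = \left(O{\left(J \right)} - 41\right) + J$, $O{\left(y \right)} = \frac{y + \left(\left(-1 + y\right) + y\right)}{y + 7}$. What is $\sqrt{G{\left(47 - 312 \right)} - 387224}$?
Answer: $\frac{2 i \sqrt{1612208847}}{129} \approx 622.52 i$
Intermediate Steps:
$O{\left(y \right)} = \frac{-1 + 3 y}{7 + y}$ ($O{\left(y \right)} = \frac{y + \left(-1 + 2 y\right)}{7 + y} = \frac{-1 + 3 y}{7 + y}$)
$G{\left(J \right)} = -41 + J + \frac{-1 + 3 J}{7 + J}$ ($G{\left(J \right)} = \left(\frac{-1 + 3 J}{7 + J} - 41\right) + J = \left(-41 + \frac{-1 + 3 J}{7 + J}\right) + J = -41 + J + \frac{-1 + 3 J}{7 + J}$)
$\sqrt{G{\left(47 - 312 \right)} - 387224} = \sqrt{\frac{-288 + \left(47 - 312\right)^{2} - 31 \left(47 - 312\right)}{7 + \left(47 - 312\right)} - 387224} = \sqrt{\frac{-288 + \left(-265\right)^{2} - -8215}{7 - 265} - 387224} = \sqrt{\frac{-288 + 70225 + 8215}{-258} - 387224} = \sqrt{\left(- \frac{1}{258}\right) 78152 - 387224} = \sqrt{- \frac{39076}{129} - 387224} = \sqrt{- \frac{49990972}{129}} = \frac{2 i \sqrt{1612208847}}{129}$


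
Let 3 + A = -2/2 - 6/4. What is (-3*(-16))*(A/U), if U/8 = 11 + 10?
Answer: -11/7 ≈ -1.5714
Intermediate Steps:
U = 168 (U = 8*(11 + 10) = 8*21 = 168)
A = -11/2 (A = -3 + (-2/2 - 6/4) = -3 + (-2*1/2 - 6*1/4) = -3 + (-1 - 3/2) = -3 - 5/2 = -11/2 ≈ -5.5000)
(-3*(-16))*(A/U) = (-3*(-16))*(-11/2/168) = 48*(-11/2*1/168) = 48*(-11/336) = -11/7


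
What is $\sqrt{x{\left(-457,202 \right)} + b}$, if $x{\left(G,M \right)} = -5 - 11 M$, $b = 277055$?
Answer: $2 \sqrt{68707} \approx 524.24$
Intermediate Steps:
$\sqrt{x{\left(-457,202 \right)} + b} = \sqrt{\left(-5 - 2222\right) + 277055} = \sqrt{-2227 + 277055} = \sqrt{274828} = 2 \sqrt{68707}$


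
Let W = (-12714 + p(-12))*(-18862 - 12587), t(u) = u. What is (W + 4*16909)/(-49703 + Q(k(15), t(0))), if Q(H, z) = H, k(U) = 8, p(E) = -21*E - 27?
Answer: -392834197/49695 ≈ -7904.9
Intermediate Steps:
p(E) = -27 - 21*E
W = 392766561 (W = (-12714 + (-27 - 21*(-12)))*(-18862 - 12587) = (-12714 + (-27 + 252))*(-31449) = (-12714 + 225)*(-31449) = -12489*(-31449) = 392766561)
(W + 4*16909)/(-49703 + Q(k(15), t(0))) = (392766561 + 4*16909)/(-49703 + 8) = (392766561 + 67636)/(-49695) = 392834197*(-1/49695) = -392834197/49695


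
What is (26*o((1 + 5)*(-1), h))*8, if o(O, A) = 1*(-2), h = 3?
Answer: -416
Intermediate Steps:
o(O, A) = -2
(26*o((1 + 5)*(-1), h))*8 = (26*(-2))*8 = -52*8 = -416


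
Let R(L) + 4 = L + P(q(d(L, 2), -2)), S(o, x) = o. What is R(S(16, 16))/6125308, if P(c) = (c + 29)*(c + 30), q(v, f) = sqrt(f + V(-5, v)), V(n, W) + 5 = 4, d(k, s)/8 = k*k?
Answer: 879/6125308 + 59*I*sqrt(3)/6125308 ≈ 0.0001435 + 1.6683e-5*I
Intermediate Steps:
d(k, s) = 8*k**2 (d(k, s) = 8*(k*k) = 8*k**2)
V(n, W) = -1 (V(n, W) = -5 + 4 = -1)
q(v, f) = sqrt(-1 + f) (q(v, f) = sqrt(f - 1) = sqrt(-1 + f))
P(c) = (29 + c)*(30 + c)
R(L) = 863 + L + 59*I*sqrt(3) (R(L) = -4 + (L + (870 + (sqrt(-1 - 2))**2 + 59*sqrt(-1 - 2))) = -4 + (L + (870 + (sqrt(-3))**2 + 59*sqrt(-3))) = -4 + (L + (870 + (I*sqrt(3))**2 + 59*(I*sqrt(3)))) = -4 + (L + (870 - 3 + 59*I*sqrt(3))) = -4 + (L + (867 + 59*I*sqrt(3))) = -4 + (867 + L + 59*I*sqrt(3)) = 863 + L + 59*I*sqrt(3))
R(S(16, 16))/6125308 = (863 + 16 + 59*I*sqrt(3))/6125308 = (879 + 59*I*sqrt(3))*(1/6125308) = 879/6125308 + 59*I*sqrt(3)/6125308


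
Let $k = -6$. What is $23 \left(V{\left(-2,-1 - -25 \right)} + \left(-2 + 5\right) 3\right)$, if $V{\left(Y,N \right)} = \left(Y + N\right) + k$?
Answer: $575$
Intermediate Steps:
$V{\left(Y,N \right)} = -6 + N + Y$ ($V{\left(Y,N \right)} = \left(Y + N\right) - 6 = \left(N + Y\right) - 6 = -6 + N + Y$)
$23 \left(V{\left(-2,-1 - -25 \right)} + \left(-2 + 5\right) 3\right) = 23 \left(\left(-6 - -24 - 2\right) + \left(-2 + 5\right) 3\right) = 23 \left(\left(-6 + \left(-1 + 25\right) - 2\right) + 3 \cdot 3\right) = 23 \left(\left(-6 + 24 - 2\right) + 9\right) = 23 \left(16 + 9\right) = 23 \cdot 25 = 575$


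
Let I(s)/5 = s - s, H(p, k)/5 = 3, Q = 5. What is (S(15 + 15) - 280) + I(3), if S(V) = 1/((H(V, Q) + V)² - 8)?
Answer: -564759/2017 ≈ -280.00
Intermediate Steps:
H(p, k) = 15 (H(p, k) = 5*3 = 15)
I(s) = 0 (I(s) = 5*(s - s) = 5*0 = 0)
S(V) = 1/(-8 + (15 + V)²) (S(V) = 1/((15 + V)² - 8) = 1/(-8 + (15 + V)²))
(S(15 + 15) - 280) + I(3) = (1/(-8 + (15 + (15 + 15))²) - 280) + 0 = (1/(-8 + (15 + 30)²) - 280) + 0 = (1/(-8 + 45²) - 280) + 0 = (1/(-8 + 2025) - 280) + 0 = (1/2017 - 280) + 0 = -564759/2017 + 0 = -564759/2017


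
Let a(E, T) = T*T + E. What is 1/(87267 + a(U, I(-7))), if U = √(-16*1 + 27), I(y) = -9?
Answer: 87348/7629673093 - √11/7629673093 ≈ 1.1448e-5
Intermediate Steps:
U = √11 (U = √(-16 + 27) = √11 ≈ 3.3166)
a(E, T) = E + T² (a(E, T) = T² + E = E + T²)
1/(87267 + a(U, I(-7))) = 1/(87267 + (√11 + (-9)²)) = 1/(87267 + (√11 + 81)) = 1/(87267 + (81 + √11)) = 1/(87348 + √11)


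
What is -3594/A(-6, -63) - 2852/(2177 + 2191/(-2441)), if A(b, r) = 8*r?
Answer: 8833409/1517676 ≈ 5.8204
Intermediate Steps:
-3594/A(-6, -63) - 2852/(2177 + 2191/(-2441)) = -3594/(8*(-63)) - 2852/(2177 + 2191/(-2441)) = -3594/(-504) - 2852/(2177 + 2191*(-1/2441)) = -3594*(-1/504) - 2852/(2177 - 2191/2441) = 599/84 - 2852/5311866/2441 = 599/84 - 2852*2441/5311866 = 599/84 - 3480866/2655933 = 8833409/1517676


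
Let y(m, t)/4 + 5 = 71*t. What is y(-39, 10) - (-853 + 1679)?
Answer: 1994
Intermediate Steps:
y(m, t) = -20 + 284*t (y(m, t) = -20 + 4*(71*t) = -20 + 284*t)
y(-39, 10) - (-853 + 1679) = (-20 + 284*10) - (-853 + 1679) = (-20 + 2840) - 1*826 = 2820 - 826 = 1994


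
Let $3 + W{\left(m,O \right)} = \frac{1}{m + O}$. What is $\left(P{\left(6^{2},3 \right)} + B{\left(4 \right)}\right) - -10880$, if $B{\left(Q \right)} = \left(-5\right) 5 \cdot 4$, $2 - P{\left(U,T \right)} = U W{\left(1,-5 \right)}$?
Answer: $10899$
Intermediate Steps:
$W{\left(m,O \right)} = -3 + \frac{1}{O + m}$ ($W{\left(m,O \right)} = -3 + \frac{1}{m + O} = -3 + \frac{1}{O + m}$)
$P{\left(U,T \right)} = 2 + \frac{13 U}{4}$ ($P{\left(U,T \right)} = 2 - U \frac{1 - -15 - 3}{-5 + 1} = 2 - U \frac{1 + 15 - 3}{-4} = 2 - U \left(\left(- \frac{1}{4}\right) 13\right) = 2 - U \left(- \frac{13}{4}\right) = 2 - - \frac{13 U}{4} = 2 + \frac{13 U}{4}$)
$B{\left(Q \right)} = -100$ ($B{\left(Q \right)} = \left(-25\right) 4 = -100$)
$\left(P{\left(6^{2},3 \right)} + B{\left(4 \right)}\right) - -10880 = \left(\left(2 + \frac{13 \cdot 6^{2}}{4}\right) - 100\right) - -10880 = \left(\left(2 + \frac{13}{4} \cdot 36\right) - 100\right) + 10880 = \left(\left(2 + 117\right) - 100\right) + 10880 = \left(119 - 100\right) + 10880 = 19 + 10880 = 10899$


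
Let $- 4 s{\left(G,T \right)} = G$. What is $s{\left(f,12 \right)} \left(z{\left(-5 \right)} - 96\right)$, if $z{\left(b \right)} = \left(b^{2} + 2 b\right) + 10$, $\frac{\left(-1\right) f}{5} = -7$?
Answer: $\frac{2485}{4} \approx 621.25$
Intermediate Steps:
$f = 35$ ($f = \left(-5\right) \left(-7\right) = 35$)
$s{\left(G,T \right)} = - \frac{G}{4}$
$z{\left(b \right)} = 10 + b^{2} + 2 b$
$s{\left(f,12 \right)} \left(z{\left(-5 \right)} - 96\right) = \left(- \frac{1}{4}\right) 35 \left(\left(10 + \left(-5\right)^{2} + 2 \left(-5\right)\right) - 96\right) = - \frac{35 \left(\left(10 + 25 - 10\right) - 96\right)}{4} = - \frac{35 \left(25 - 96\right)}{4} = \left(- \frac{35}{4}\right) \left(-71\right) = \frac{2485}{4}$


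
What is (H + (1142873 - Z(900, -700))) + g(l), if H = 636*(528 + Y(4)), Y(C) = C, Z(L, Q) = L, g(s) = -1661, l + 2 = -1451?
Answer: 1478664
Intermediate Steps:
l = -1453 (l = -2 - 1451 = -1453)
H = 338352 (H = 636*(528 + 4) = 636*532 = 338352)
(H + (1142873 - Z(900, -700))) + g(l) = (338352 + (1142873 - 1*900)) - 1661 = (338352 + (1142873 - 900)) - 1661 = (338352 + 1141973) - 1661 = 1480325 - 1661 = 1478664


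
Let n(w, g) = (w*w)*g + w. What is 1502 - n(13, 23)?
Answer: -2398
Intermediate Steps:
n(w, g) = w + g*w² (n(w, g) = w²*g + w = g*w² + w = w + g*w²)
1502 - n(13, 23) = 1502 - 13*(1 + 23*13) = 1502 - 13*(1 + 299) = 1502 - 13*300 = 1502 - 1*3900 = 1502 - 3900 = -2398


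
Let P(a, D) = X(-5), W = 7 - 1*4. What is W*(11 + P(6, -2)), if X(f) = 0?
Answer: 33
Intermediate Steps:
W = 3 (W = 7 - 4 = 3)
P(a, D) = 0
W*(11 + P(6, -2)) = 3*(11 + 0) = 3*11 = 33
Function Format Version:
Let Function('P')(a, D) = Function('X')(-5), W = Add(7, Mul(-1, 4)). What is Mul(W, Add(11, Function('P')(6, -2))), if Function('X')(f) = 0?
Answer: 33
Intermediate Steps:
W = 3 (W = Add(7, -4) = 3)
Function('P')(a, D) = 0
Mul(W, Add(11, Function('P')(6, -2))) = Mul(3, Add(11, 0)) = Mul(3, 11) = 33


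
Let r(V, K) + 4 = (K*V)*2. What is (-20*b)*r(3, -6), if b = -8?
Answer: -6400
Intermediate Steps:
r(V, K) = -4 + 2*K*V (r(V, K) = -4 + (K*V)*2 = -4 + 2*K*V)
(-20*b)*r(3, -6) = (-20*(-8))*(-4 + 2*(-6)*3) = 160*(-4 - 36) = 160*(-40) = -6400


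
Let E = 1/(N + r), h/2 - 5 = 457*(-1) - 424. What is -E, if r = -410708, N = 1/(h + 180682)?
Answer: 178930/73487982439 ≈ 2.4348e-6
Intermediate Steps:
h = -1752 (h = 10 + 2*(457*(-1) - 424) = 10 + 2*(-457 - 424) = 10 + 2*(-881) = 10 - 1762 = -1752)
N = 1/178930 (N = 1/(-1752 + 180682) = 1/178930 ≈ 5.5888e-6)
E = -178930/73487982439 (E = 1/(1/178930 - 410708) = 1/(-73487982439/178930) = -178930/73487982439 ≈ -2.4348e-6)
-E = -1*(-178930/73487982439) = 178930/73487982439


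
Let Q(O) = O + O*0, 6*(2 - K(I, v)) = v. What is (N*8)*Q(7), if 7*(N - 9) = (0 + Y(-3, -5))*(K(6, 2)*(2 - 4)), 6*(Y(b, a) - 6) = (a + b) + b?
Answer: 3536/9 ≈ 392.89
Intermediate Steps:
K(I, v) = 2 - v/6
Q(O) = O (Q(O) = O + 0 = O)
Y(b, a) = 6 + b/3 + a/6 (Y(b, a) = 6 + ((a + b) + b)/6 = 6 + (a + 2*b)/6 = 6 + (b/3 + a/6) = 6 + b/3 + a/6)
N = 442/63 (N = 9 + ((0 + (6 + (⅓)*(-3) + (⅙)*(-5)))*((2 - ⅙*2)*(2 - 4)))/7 = 9 + ((0 + (6 - 1 - ⅚))*((2 - ⅓)*(-2)))/7 = 9 + ((0 + 25/6)*((5/3)*(-2)))/7 = 9 + ((25/6)*(-10/3))/7 = 9 + (⅐)*(-125/9) = 9 - 125/63 = 442/63 ≈ 7.0159)
(N*8)*Q(7) = ((442/63)*8)*7 = (3536/63)*7 = 3536/9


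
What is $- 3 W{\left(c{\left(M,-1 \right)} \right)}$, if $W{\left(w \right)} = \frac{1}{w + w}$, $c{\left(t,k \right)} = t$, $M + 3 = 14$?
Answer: $- \frac{3}{22} \approx -0.13636$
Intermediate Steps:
$M = 11$ ($M = -3 + 14 = 11$)
$W{\left(w \right)} = \frac{1}{2 w}$
$- 3 W{\left(c{\left(M,-1 \right)} \right)} = - 3 \frac{1}{2 \cdot 11} = - 3 \cdot \frac{1}{2} \cdot \frac{1}{11} = \left(-3\right) \frac{1}{22} = - \frac{3}{22}$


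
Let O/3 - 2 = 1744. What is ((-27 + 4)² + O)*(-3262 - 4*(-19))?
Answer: -18373662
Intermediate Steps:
O = 5238 (O = 6 + 3*1744 = 6 + 5232 = 5238)
((-27 + 4)² + O)*(-3262 - 4*(-19)) = ((-27 + 4)² + 5238)*(-3262 - 4*(-19)) = ((-23)² + 5238)*(-3262 + 76) = (529 + 5238)*(-3186) = 5767*(-3186) = -18373662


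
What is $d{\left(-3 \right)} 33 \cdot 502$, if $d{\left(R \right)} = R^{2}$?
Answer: $149094$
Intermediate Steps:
$d{\left(-3 \right)} 33 \cdot 502 = \left(-3\right)^{2} \cdot 33 \cdot 502 = 9 \cdot 33 \cdot 502 = 297 \cdot 502 = 149094$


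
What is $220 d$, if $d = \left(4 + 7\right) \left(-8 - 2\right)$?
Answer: $-24200$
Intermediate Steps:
$d = -110$ ($d = 11 \left(-10\right) = -110$)
$220 d = 220 \left(-110\right) = -24200$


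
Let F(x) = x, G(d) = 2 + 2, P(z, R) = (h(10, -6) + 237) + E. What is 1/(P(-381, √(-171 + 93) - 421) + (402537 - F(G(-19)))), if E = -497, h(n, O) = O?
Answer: 1/402267 ≈ 2.4859e-6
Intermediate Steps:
P(z, R) = -266 (P(z, R) = (-6 + 237) - 497 = 231 - 497 = -266)
G(d) = 4
1/(P(-381, √(-171 + 93) - 421) + (402537 - F(G(-19)))) = 1/(-266 + (402537 - 1*4)) = 1/(-266 + (402537 - 4)) = 1/(-266 + 402533) = 1/402267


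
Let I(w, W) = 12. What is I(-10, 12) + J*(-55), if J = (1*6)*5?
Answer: -1638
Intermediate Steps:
J = 30 (J = 6*5 = 30)
I(-10, 12) + J*(-55) = 12 + 30*(-55) = 12 - 1650 = -1638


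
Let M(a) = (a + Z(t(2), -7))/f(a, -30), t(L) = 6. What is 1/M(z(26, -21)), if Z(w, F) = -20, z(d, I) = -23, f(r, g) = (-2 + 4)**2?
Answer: -4/43 ≈ -0.093023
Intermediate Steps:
f(r, g) = 4 (f(r, g) = 2**2 = 4)
M(a) = -5 + a/4 (M(a) = (a - 20)/4 = (-20 + a)*(1/4) = -5 + a/4)
1/M(z(26, -21)) = 1/(-5 + (1/4)*(-23)) = 1/(-5 - 23/4) = 1/(-43/4) = -4/43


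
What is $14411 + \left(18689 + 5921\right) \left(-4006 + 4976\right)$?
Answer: $23886111$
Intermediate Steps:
$14411 + \left(18689 + 5921\right) \left(-4006 + 4976\right) = 14411 + 24610 \cdot 970 = 14411 + 23871700 = 23886111$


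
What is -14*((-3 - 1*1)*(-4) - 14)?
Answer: -28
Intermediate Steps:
-14*((-3 - 1*1)*(-4) - 14) = -14*((-3 - 1)*(-4) - 14) = -14*(-4*(-4) - 14) = -14*(16 - 14) = -14*2 = -28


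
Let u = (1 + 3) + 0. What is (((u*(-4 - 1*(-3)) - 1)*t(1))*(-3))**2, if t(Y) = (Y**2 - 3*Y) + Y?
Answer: 225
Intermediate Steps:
t(Y) = Y**2 - 2*Y
u = 4 (u = 4 + 0 = 4)
(((u*(-4 - 1*(-3)) - 1)*t(1))*(-3))**2 = (((4*(-4 - 1*(-3)) - 1)*(1*(-2 + 1)))*(-3))**2 = (((4*(-4 + 3) - 1)*(1*(-1)))*(-3))**2 = (((4*(-1) - 1)*(-1))*(-3))**2 = (((-4 - 1)*(-1))*(-3))**2 = (-5*(-1)*(-3))**2 = (5*(-3))**2 = (-15)**2 = 225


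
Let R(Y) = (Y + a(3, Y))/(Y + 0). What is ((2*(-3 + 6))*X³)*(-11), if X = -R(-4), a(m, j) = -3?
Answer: 11319/32 ≈ 353.72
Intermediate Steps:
R(Y) = (-3 + Y)/Y (R(Y) = (Y - 3)/(Y + 0) = (-3 + Y)/Y)
X = -7/4 (X = -(-3 - 4)/(-4) = -(-1)*(-7)/4 = -1*7/4 = -7/4 ≈ -1.7500)
((2*(-3 + 6))*X³)*(-11) = ((2*(-3 + 6))*(-7/4)³)*(-11) = ((2*3)*(-343/64))*(-11) = (6*(-343/64))*(-11) = -1029/32*(-11) = 11319/32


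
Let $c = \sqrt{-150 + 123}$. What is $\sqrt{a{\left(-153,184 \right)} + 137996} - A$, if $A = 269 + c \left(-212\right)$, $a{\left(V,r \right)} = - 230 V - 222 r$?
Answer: $-269 + \sqrt{132338} + 636 i \sqrt{3} \approx 94.783 + 1101.6 i$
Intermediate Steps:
$c = 3 i \sqrt{3}$ ($c = \sqrt{-27} = 3 i \sqrt{3} \approx 5.1962 i$)
$A = 269 - 636 i \sqrt{3}$ ($A = 269 + 3 i \sqrt{3} \left(-212\right) = 269 - 636 i \sqrt{3} \approx 269.0 - 1101.6 i$)
$\sqrt{a{\left(-153,184 \right)} + 137996} - A = \sqrt{\left(\left(-230\right) \left(-153\right) - 40848\right) + 137996} - \left(269 - 636 i \sqrt{3}\right) = \sqrt{\left(35190 - 40848\right) + 137996} - \left(269 - 636 i \sqrt{3}\right) = \sqrt{-5658 + 137996} - \left(269 - 636 i \sqrt{3}\right) = \sqrt{132338} - \left(269 - 636 i \sqrt{3}\right) = -269 + \sqrt{132338} + 636 i \sqrt{3}$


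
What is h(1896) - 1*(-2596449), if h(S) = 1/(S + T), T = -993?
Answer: 2344593448/903 ≈ 2.5964e+6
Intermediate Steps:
h(S) = 1/(-993 + S) (h(S) = 1/(S - 993) = 1/(-993 + S))
h(1896) - 1*(-2596449) = 1/(-993 + 1896) - 1*(-2596449) = 1/903 + 2596449 = 2344593448/903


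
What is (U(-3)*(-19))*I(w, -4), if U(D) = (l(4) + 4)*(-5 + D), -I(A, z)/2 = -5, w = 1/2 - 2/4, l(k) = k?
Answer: 12160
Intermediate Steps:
w = 0 (w = 1*(½) - 2*¼ = ½ - ½ = 0)
I(A, z) = 10 (I(A, z) = -2*(-5) = 10)
U(D) = -40 + 8*D (U(D) = (4 + 4)*(-5 + D) = 8*(-5 + D) = -40 + 8*D)
(U(-3)*(-19))*I(w, -4) = ((-40 + 8*(-3))*(-19))*10 = ((-40 - 24)*(-19))*10 = -64*(-19)*10 = 1216*10 = 12160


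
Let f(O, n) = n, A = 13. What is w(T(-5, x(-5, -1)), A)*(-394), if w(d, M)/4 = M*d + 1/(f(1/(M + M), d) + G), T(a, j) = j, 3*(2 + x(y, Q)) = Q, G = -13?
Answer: 3305660/69 ≈ 47908.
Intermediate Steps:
x(y, Q) = -2 + Q/3
w(d, M) = 4/(-13 + d) + 4*M*d (w(d, M) = 4*(M*d + 1/(d - 13)) = 4*(M*d + 1/(-13 + d)) = 4*(1/(-13 + d) + M*d) = 4/(-13 + d) + 4*M*d)
w(T(-5, x(-5, -1)), A)*(-394) = (4*(1 + 13*(-2 + (⅓)*(-1))² - 13*13*(-2 + (⅓)*(-1)))/(-13 + (-2 + (⅓)*(-1))))*(-394) = (4*(1 + 13*(-2 - ⅓)² - 13*13*(-2 - ⅓))/(-13 + (-2 - ⅓)))*(-394) = (4*(1 + 13*(-7/3)² - 13*13*(-7/3))/(-13 - 7/3))*(-394) = (4*(1 + 13*(49/9) + 1183/3)/(-46/3))*(-394) = (4*(-3/46)*(1 + 637/9 + 1183/3))*(-394) = (4*(-3/46)*(4195/9))*(-394) = -8390/69*(-394) = 3305660/69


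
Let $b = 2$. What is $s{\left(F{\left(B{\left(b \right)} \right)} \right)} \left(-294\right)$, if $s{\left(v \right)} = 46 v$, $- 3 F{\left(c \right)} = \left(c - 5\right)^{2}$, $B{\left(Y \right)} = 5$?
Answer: $0$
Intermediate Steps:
$F{\left(c \right)} = - \frac{\left(-5 + c\right)^{2}}{3}$ ($F{\left(c \right)} = - \frac{\left(c - 5\right)^{2}}{3} = - \frac{\left(-5 + c\right)^{2}}{3}$)
$s{\left(F{\left(B{\left(b \right)} \right)} \right)} \left(-294\right) = 46 \left(- \frac{\left(-5 + 5\right)^{2}}{3}\right) \left(-294\right) = 46 \left(- \frac{0^{2}}{3}\right) \left(-294\right) = 46 \left(\left(- \frac{1}{3}\right) 0\right) \left(-294\right) = 46 \cdot 0 \left(-294\right) = 0 \left(-294\right) = 0$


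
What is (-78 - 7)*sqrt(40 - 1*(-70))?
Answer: -85*sqrt(110) ≈ -891.49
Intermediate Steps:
(-78 - 7)*sqrt(40 - 1*(-70)) = -85*sqrt(40 + 70) = -85*sqrt(110)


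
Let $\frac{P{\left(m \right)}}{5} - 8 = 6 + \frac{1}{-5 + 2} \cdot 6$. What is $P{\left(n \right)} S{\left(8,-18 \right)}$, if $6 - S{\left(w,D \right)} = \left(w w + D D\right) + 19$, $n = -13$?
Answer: $-24060$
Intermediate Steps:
$S{\left(w,D \right)} = -13 - D^{2} - w^{2}$ ($S{\left(w,D \right)} = 6 - \left(\left(w w + D D\right) + 19\right) = 6 - \left(\left(w^{2} + D^{2}\right) + 19\right) = 6 - \left(\left(D^{2} + w^{2}\right) + 19\right) = 6 - \left(19 + D^{2} + w^{2}\right) = -13 - D^{2} - w^{2}$)
$P{\left(m \right)} = 60$ ($P{\left(m \right)} = 40 + 5 \left(6 + \frac{1}{-5 + 2} \cdot 6\right) = 40 + 5 \left(6 + \frac{1}{-3} \cdot 6\right) = 40 + 5 \left(6 - 2\right) = 40 + 5 \cdot 4 = 40 + 20 = 60$)
$P{\left(n \right)} S{\left(8,-18 \right)} = 60 \left(-13 - \left(-18\right)^{2} - 8^{2}\right) = 60 \left(-13 - 324 - 64\right) = 60 \left(-401\right) = -24060$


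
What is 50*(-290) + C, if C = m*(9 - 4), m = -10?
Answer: -14550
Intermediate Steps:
C = -50 (C = -10*(9 - 4) = -10*5 = -50)
50*(-290) + C = 50*(-290) - 50 = -14500 - 50 = -14550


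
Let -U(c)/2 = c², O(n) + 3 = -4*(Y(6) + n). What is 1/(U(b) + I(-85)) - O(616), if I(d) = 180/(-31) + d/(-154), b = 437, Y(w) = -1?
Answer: 4491027045137/1823397097 ≈ 2463.0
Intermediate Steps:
O(n) = 1 - 4*n (O(n) = -3 - 4*(-1 + n) = -3 + (4 - 4*n) = 1 - 4*n)
U(c) = -2*c²
I(d) = -180/31 - d/154 (I(d) = 180*(-1/31) + d*(-1/154) = -180/31 - d/154)
1/(U(b) + I(-85)) - O(616) = 1/(-2*437² + (-180/31 - 1/154*(-85))) - (1 - 4*616) = 1/(-2*190969 + (-180/31 + 85/154)) - (1 - 2464) = 1/(-381938 - 25085/4774) - 1*(-2463) = 1/(-1823397097/4774) + 2463 = -4774/1823397097 + 2463 = 4491027045137/1823397097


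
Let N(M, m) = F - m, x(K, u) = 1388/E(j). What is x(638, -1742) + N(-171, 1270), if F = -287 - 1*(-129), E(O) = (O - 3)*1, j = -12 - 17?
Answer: -11771/8 ≈ -1471.4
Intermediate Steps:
j = -29
E(O) = -3 + O (E(O) = (-3 + O)*1 = -3 + O)
F = -158 (F = -287 + 129 = -158)
x(K, u) = -347/8 (x(K, u) = 1388/(-3 - 29) = 1388/(-32) = 1388*(-1/32) = -347/8)
N(M, m) = -158 - m
x(638, -1742) + N(-171, 1270) = -347/8 + (-158 - 1*1270) = -347/8 + (-158 - 1270) = -347/8 - 1428 = -11771/8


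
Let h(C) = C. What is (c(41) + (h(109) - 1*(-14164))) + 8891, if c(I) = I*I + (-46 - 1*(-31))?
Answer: 24830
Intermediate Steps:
c(I) = -15 + I**2 (c(I) = I**2 + (-46 + 31) = I**2 - 15 = -15 + I**2)
(c(41) + (h(109) - 1*(-14164))) + 8891 = ((-15 + 41**2) + (109 - 1*(-14164))) + 8891 = ((-15 + 1681) + (109 + 14164)) + 8891 = (1666 + 14273) + 8891 = 15939 + 8891 = 24830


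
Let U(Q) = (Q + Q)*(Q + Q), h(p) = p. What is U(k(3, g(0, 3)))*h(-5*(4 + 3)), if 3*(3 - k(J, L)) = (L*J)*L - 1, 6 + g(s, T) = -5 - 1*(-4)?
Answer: -2627660/9 ≈ -2.9196e+5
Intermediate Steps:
g(s, T) = -7 (g(s, T) = -6 + (-5 - 1*(-4)) = -6 + (-5 + 4) = -6 - 1 = -7)
k(J, L) = 10/3 - J*L²/3 (k(J, L) = 3 - ((L*J)*L - 1)/3 = 3 - ((J*L)*L - 1)/3 = 3 - (J*L² - 1)/3 = 3 - (-1 + J*L²)/3 = 3 + (⅓ - J*L²/3) = 10/3 - J*L²/3)
U(Q) = 4*Q² (U(Q) = (2*Q)*(2*Q) = 4*Q²)
U(k(3, g(0, 3)))*h(-5*(4 + 3)) = (4*(10/3 - ⅓*3*(-7)²)²)*(-5*(4 + 3)) = (4*(10/3 - ⅓*3*49)²)*(-5*7) = (4*(10/3 - 49)²)*(-35) = (4*(-137/3)²)*(-35) = (4*(18769/9))*(-35) = (75076/9)*(-35) = -2627660/9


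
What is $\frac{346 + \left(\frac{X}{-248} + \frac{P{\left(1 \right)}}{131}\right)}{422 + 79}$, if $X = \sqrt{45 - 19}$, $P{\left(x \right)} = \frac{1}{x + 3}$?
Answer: $\frac{60435}{87508} - \frac{\sqrt{26}}{124248} \approx 0.69058$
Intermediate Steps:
$P{\left(x \right)} = \frac{1}{3 + x}$
$X = \sqrt{26} \approx 5.099$
$\frac{346 + \left(\frac{X}{-248} + \frac{P{\left(1 \right)}}{131}\right)}{422 + 79} = \frac{346 + \left(\frac{\sqrt{26}}{-248} + \frac{1}{\left(3 + 1\right) 131}\right)}{422 + 79} = \frac{346 + \left(\sqrt{26} \left(- \frac{1}{248}\right) + \frac{1}{4} \cdot \frac{1}{131}\right)}{501} = \left(346 + \left(- \frac{\sqrt{26}}{248} + \frac{1}{4} \cdot \frac{1}{131}\right)\right) \frac{1}{501} = \left(346 + \left(- \frac{\sqrt{26}}{248} + \frac{1}{524}\right)\right) \frac{1}{501} = \left(346 + \left(\frac{1}{524} - \frac{\sqrt{26}}{248}\right)\right) \frac{1}{501} = \left(\frac{181305}{524} - \frac{\sqrt{26}}{248}\right) \frac{1}{501} = \frac{60435}{87508} - \frac{\sqrt{26}}{124248}$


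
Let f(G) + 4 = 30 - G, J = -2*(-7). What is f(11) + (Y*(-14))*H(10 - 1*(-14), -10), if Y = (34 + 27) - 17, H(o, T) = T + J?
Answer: -2449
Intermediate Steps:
J = 14
f(G) = 26 - G (f(G) = -4 + (30 - G) = 26 - G)
H(o, T) = 14 + T (H(o, T) = T + 14 = 14 + T)
Y = 44 (Y = 61 - 17 = 44)
f(11) + (Y*(-14))*H(10 - 1*(-14), -10) = (26 - 1*11) + (44*(-14))*(14 - 10) = (26 - 11) - 616*4 = 15 - 2464 = -2449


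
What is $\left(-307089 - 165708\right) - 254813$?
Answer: $-727610$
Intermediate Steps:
$\left(-307089 - 165708\right) - 254813 = -472797 - 254813 = -727610$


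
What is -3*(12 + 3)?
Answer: -45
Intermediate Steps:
-3*(12 + 3) = -3*15 = -45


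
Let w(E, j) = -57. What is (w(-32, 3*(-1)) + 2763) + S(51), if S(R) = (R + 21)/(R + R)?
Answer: 46014/17 ≈ 2706.7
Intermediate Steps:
S(R) = (21 + R)/(2*R) (S(R) = (21 + R)/((2*R)) = (21 + R)*(1/(2*R)) = (21 + R)/(2*R))
(w(-32, 3*(-1)) + 2763) + S(51) = (-57 + 2763) + (½)*(21 + 51)/51 = 2706 + (½)*(1/51)*72 = 2706 + 12/17 = 46014/17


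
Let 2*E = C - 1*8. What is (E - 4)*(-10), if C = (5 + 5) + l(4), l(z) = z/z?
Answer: 25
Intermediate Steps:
l(z) = 1
C = 11 (C = (5 + 5) + 1 = 10 + 1 = 11)
E = 3/2 (E = (11 - 1*8)/2 = (11 - 8)/2 = (1/2)*3 = 3/2 ≈ 1.5000)
(E - 4)*(-10) = (3/2 - 4)*(-10) = -5/2*(-10) = 25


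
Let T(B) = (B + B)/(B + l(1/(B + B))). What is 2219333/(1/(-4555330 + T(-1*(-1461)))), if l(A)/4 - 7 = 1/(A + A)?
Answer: -74135114346237344/7333 ≈ -1.0110e+13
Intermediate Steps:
l(A) = 28 + 2/A (l(A) = 28 + 4/(A + A) = 28 + 4/((2*A)) = 28 + 4*(1/(2*A)) = 28 + 2/A)
T(B) = 2*B/(28 + 5*B) (T(B) = (B + B)/(B + (28 + 2/(1/(B + B)))) = (2*B)/(B + (28 + 2/(1/(2*B)))) = (2*B)/(B + (28 + 2/((1/(2*B))))) = (2*B)/(B + (28 + 2*(2*B))) = (2*B)/(B + (28 + 4*B)) = (2*B)/(28 + 5*B) = 2*B/(28 + 5*B))
2219333/(1/(-4555330 + T(-1*(-1461)))) = 2219333/(1/(-4555330 + 2*(-1*(-1461))/(28 + 5*(-1*(-1461))))) = 2219333/(1/(-4555330 + 2*1461/(28 + 5*1461))) = 2219333/(1/(-4555330 + 2*1461/(28 + 7305))) = 2219333/(1/(-4555330 + 2*1461/7333)) = 2219333/(1/(-4555330 + 2*1461*(1/7333))) = 2219333/(1/(-4555330 + 2922/7333)) = 2219333/(1/(-33404231968/7333)) = 2219333/(-7333/33404231968) = 2219333*(-33404231968/7333) = -74135114346237344/7333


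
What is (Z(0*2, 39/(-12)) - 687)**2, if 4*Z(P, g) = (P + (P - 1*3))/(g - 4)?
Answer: 396806400/841 ≈ 4.7183e+5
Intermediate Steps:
Z(P, g) = (-3 + 2*P)/(4*(-4 + g)) (Z(P, g) = ((P + (P - 1*3))/(g - 4))/4 = ((P + (P - 3))/(-4 + g))/4 = ((P + (-3 + P))/(-4 + g))/4 = ((-3 + 2*P)/(-4 + g))/4 = (-3 + 2*P)/(4*(-4 + g)))
(Z(0*2, 39/(-12)) - 687)**2 = ((-3 + 2*(0*2))/(4*(-4 + 39/(-12))) - 687)**2 = ((-3 + 2*0)/(4*(-4 + 39*(-1/12))) - 687)**2 = ((-3 + 0)/(4*(-4 - 13/4)) - 687)**2 = ((1/4)*(-3)/(-29/4) - 687)**2 = ((1/4)*(-4/29)*(-3) - 687)**2 = (3/29 - 687)**2 = (-19920/29)**2 = 396806400/841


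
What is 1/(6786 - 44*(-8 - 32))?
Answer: 1/8546 ≈ 0.00011701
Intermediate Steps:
1/(6786 - 44*(-8 - 32)) = 1/(6786 - 44*(-40)) = 1/(6786 + 1760) = 1/8546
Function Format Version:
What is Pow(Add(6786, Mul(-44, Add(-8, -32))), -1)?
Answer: Rational(1, 8546) ≈ 0.00011701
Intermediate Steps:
Pow(Add(6786, Mul(-44, Add(-8, -32))), -1) = Pow(Add(6786, Mul(-44, -40)), -1) = Pow(Add(6786, 1760), -1) = Pow(8546, -1) = Rational(1, 8546)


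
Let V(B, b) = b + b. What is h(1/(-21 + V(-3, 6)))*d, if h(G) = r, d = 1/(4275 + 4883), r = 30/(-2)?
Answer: -15/9158 ≈ -0.0016379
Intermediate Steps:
r = -15 (r = 30*(-½) = -15)
V(B, b) = 2*b
d = 1/9158 ≈ 0.00010919
h(G) = -15
h(1/(-21 + V(-3, 6)))*d = -15*1/9158 = -15/9158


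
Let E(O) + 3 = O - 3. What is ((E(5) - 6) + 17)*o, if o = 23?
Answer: 230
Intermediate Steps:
E(O) = -6 + O (E(O) = -3 + (O - 3) = -3 + (-3 + O) = -6 + O)
((E(5) - 6) + 17)*o = (((-6 + 5) - 6) + 17)*23 = ((-1 - 6) + 17)*23 = (-7 + 17)*23 = 10*23 = 230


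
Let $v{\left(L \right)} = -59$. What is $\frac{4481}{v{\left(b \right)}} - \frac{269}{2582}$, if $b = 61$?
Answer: $- \frac{11585813}{152338} \approx -76.053$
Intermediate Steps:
$\frac{4481}{v{\left(b \right)}} - \frac{269}{2582} = \frac{4481}{-59} - \frac{269}{2582} = 4481 \left(- \frac{1}{59}\right) - \frac{269}{2582} = - \frac{4481}{59} - \frac{269}{2582} = - \frac{11585813}{152338}$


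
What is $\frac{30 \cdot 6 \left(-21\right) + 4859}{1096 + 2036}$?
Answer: $\frac{1079}{3132} \approx 0.34451$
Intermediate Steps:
$\frac{30 \cdot 6 \left(-21\right) + 4859}{1096 + 2036} = \frac{30 \left(-126\right) + 4859}{3132} = \left(-3780 + 4859\right) \frac{1}{3132} = 1079 \cdot \frac{1}{3132} = \frac{1079}{3132}$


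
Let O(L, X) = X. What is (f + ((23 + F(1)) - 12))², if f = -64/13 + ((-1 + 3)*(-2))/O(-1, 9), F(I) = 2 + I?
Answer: 1020100/13689 ≈ 74.520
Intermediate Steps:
f = -628/117 (f = -64/13 + ((-1 + 3)*(-2))/9 = -64*1/13 + (2*(-2))*(⅑) = -64/13 - 4*⅑ = -64/13 - 4/9 = -628/117 ≈ -5.3675)
(f + ((23 + F(1)) - 12))² = (-628/117 + ((23 + (2 + 1)) - 12))² = (-628/117 + ((23 + 3) - 12))² = (-628/117 + (26 - 12))² = (-628/117 + 14)² = (1010/117)² = 1020100/13689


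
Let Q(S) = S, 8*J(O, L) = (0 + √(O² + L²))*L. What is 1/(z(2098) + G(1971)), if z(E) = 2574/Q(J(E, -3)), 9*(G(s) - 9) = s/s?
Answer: 1624195197/12890085818 + 138996*√4401613/6445042909 ≈ 0.17125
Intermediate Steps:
G(s) = 82/9 (G(s) = 9 + (s/s)/9 = 9 + (⅑)*1 = 9 + ⅑ = 82/9)
J(O, L) = L*√(L² + O²)/8 (J(O, L) = ((0 + √(O² + L²))*L)/8 = ((0 + √(L² + O²))*L)/8 = (√(L² + O²)*L)/8 = (L*√(L² + O²))/8 = L*√(L² + O²)/8)
z(E) = -6864/√(9 + E²) (z(E) = 2574/(((⅛)*(-3)*√((-3)² + E²))) = 2574/(((⅛)*(-3)*√(9 + E²))) = 2574/((-3*√(9 + E²)/8)) = 2574*(-8/(3*√(9 + E²))) = -6864/√(9 + E²))
1/(z(2098) + G(1971)) = 1/(-6864/√(9 + 2098²) + 82/9) = 1/(-6864/√(9 + 4401604) + 82/9) = 1/(-6864*√4401613/4401613 + 82/9) = 1/(82/9 - 6864*√4401613/4401613)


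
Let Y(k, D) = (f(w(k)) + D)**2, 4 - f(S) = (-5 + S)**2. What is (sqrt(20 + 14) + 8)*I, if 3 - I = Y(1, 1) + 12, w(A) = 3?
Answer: -80 - 10*sqrt(34) ≈ -138.31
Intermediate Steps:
f(S) = 4 - (-5 + S)**2
Y(k, D) = D**2 (Y(k, D) = ((4 - (-5 + 3)**2) + D)**2 = ((4 - 1*(-2)**2) + D)**2 = ((4 - 1*4) + D)**2 = ((4 - 4) + D)**2 = (0 + D)**2 = D**2)
I = -10 (I = 3 - (1**2 + 12) = 3 - (1 + 12) = 3 - 1*13 = 3 - 13 = -10)
(sqrt(20 + 14) + 8)*I = (sqrt(20 + 14) + 8)*(-10) = (sqrt(34) + 8)*(-10) = (8 + sqrt(34))*(-10) = -80 - 10*sqrt(34)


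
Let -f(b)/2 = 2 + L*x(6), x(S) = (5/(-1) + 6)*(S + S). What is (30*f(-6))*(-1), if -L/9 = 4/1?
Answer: -25800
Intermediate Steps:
L = -36 (L = -36/1 = -36 ≈ -36.000)
x(S) = 2*S (x(S) = (5*(-1) + 6)*(2*S) = (-5 + 6)*(2*S) = 1*(2*S) = 2*S)
f(b) = 860 (f(b) = -2*(2 - 72*6) = -2*(2 - 36*12) = -2*(2 - 432) = -2*(-430) = 860)
(30*f(-6))*(-1) = (30*860)*(-1) = 25800*(-1) = -25800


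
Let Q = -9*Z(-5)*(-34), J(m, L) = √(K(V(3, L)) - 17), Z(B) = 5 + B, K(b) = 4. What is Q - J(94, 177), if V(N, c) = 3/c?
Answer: -I*√13 ≈ -3.6056*I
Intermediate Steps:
J(m, L) = I*√13 (J(m, L) = √(4 - 17) = √(-13) = I*√13)
Q = 0 (Q = -9*(5 - 5)*(-34) = -9*0*(-34) = 0*(-34) = 0)
Q - J(94, 177) = 0 - I*√13 = -I*√13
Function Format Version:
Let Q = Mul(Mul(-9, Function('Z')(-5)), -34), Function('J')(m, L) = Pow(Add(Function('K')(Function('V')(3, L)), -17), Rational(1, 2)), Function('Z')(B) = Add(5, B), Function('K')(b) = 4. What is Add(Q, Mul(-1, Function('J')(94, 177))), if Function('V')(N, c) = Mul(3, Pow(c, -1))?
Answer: Mul(-1, I, Pow(13, Rational(1, 2))) ≈ Mul(-3.6056, I)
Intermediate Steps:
Function('J')(m, L) = Mul(I, Pow(13, Rational(1, 2))) (Function('J')(m, L) = Pow(Add(4, -17), Rational(1, 2)) = Pow(-13, Rational(1, 2)) = Mul(I, Pow(13, Rational(1, 2))))
Q = 0 (Q = Mul(Mul(-9, Add(5, -5)), -34) = Mul(Mul(-9, 0), -34) = Mul(0, -34) = 0)
Add(Q, Mul(-1, Function('J')(94, 177))) = Add(0, Mul(-1, Mul(I, Pow(13, Rational(1, 2))))) = Add(0, Mul(-1, I, Pow(13, Rational(1, 2)))) = Mul(-1, I, Pow(13, Rational(1, 2)))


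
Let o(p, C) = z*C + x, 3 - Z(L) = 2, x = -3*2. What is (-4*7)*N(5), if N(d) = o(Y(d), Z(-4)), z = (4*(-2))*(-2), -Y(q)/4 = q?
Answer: -280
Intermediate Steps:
Y(q) = -4*q
x = -6
Z(L) = 1 (Z(L) = 3 - 1*2 = 3 - 2 = 1)
z = 16 (z = -8*(-2) = 16)
o(p, C) = -6 + 16*C (o(p, C) = 16*C - 6 = -6 + 16*C)
N(d) = 10 (N(d) = -6 + 16*1 = -6 + 16 = 10)
(-4*7)*N(5) = -4*7*10 = -28*10 = -280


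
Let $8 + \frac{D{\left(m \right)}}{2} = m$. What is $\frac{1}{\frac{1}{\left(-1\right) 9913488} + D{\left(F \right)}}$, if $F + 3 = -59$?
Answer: $- \frac{9913488}{1387888321} \approx -0.0071429$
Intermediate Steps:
$F = -62$ ($F = -3 - 59 = -62$)
$D{\left(m \right)} = -16 + 2 m$
$\frac{1}{\frac{1}{\left(-1\right) 9913488} + D{\left(F \right)}} = \frac{1}{\frac{1}{\left(-1\right) 9913488} + \left(-16 + 2 \left(-62\right)\right)} = \frac{1}{\frac{1}{-9913488} - 140} = \frac{1}{- \frac{1}{9913488} - 140} = \frac{1}{- \frac{1387888321}{9913488}} = - \frac{9913488}{1387888321}$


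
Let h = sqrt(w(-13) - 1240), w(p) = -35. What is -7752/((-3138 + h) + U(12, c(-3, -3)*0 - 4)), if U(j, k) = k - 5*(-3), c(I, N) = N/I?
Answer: 6060126/2444851 + 9690*I*sqrt(51)/2444851 ≈ 2.4787 + 0.028305*I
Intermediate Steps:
h = 5*I*sqrt(51) (h = sqrt(-35 - 1240) = sqrt(-1275) = 5*I*sqrt(51) ≈ 35.707*I)
U(j, k) = 15 + k (U(j, k) = k + 15 = 15 + k)
-7752/((-3138 + h) + U(12, c(-3, -3)*0 - 4)) = -7752/((-3138 + 5*I*sqrt(51)) + (15 + (-3/(-3)*0 - 4))) = -7752/((-3138 + 5*I*sqrt(51)) + (15 + (-3*(-1/3)*0 - 4))) = -7752/((-3138 + 5*I*sqrt(51)) + (15 + (1*0 - 4))) = -7752/((-3138 + 5*I*sqrt(51)) + (15 + (0 - 4))) = -7752/((-3138 + 5*I*sqrt(51)) + (15 - 4)) = -7752/((-3138 + 5*I*sqrt(51)) + 11) = -7752/(-3127 + 5*I*sqrt(51))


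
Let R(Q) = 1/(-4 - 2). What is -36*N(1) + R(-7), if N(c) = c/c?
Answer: -217/6 ≈ -36.167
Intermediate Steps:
R(Q) = -⅙ (R(Q) = 1/(-6) = -⅙)
N(c) = 1
-36*N(1) + R(-7) = -36*1 - ⅙ = -36 - ⅙ = -217/6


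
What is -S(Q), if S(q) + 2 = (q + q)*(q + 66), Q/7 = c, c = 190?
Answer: -3713358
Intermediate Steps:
Q = 1330 (Q = 7*190 = 1330)
S(q) = -2 + 2*q*(66 + q) (S(q) = -2 + (q + q)*(q + 66) = -2 + (2*q)*(66 + q) = -2 + 2*q*(66 + q))
-S(Q) = -(-2 + 2*1330² + 132*1330) = -(-2 + 2*1768900 + 175560) = -(-2 + 3537800 + 175560) = -1*3713358 = -3713358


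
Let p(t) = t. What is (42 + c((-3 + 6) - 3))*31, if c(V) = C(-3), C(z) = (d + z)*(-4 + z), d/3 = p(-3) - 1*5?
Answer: 7161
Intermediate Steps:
d = -24 (d = 3*(-3 - 1*5) = 3*(-3 - 5) = 3*(-8) = -24)
C(z) = (-24 + z)*(-4 + z)
c(V) = 189 (c(V) = 96 + (-3)² - 28*(-3) = 96 + 9 + 84 = 189)
(42 + c((-3 + 6) - 3))*31 = (42 + 189)*31 = 231*31 = 7161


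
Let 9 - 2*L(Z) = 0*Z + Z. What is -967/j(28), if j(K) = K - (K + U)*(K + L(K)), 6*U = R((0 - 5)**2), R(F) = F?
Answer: 11604/6805 ≈ 1.7052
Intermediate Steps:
L(Z) = 9/2 - Z/2 (L(Z) = 9/2 - (0*Z + Z)/2 = 9/2 - (0 + Z)/2 = 9/2 - Z/2)
U = 25/6 (U = (0 - 5)**2/6 = (1/6)*(-5)**2 = (1/6)*25 = 25/6 ≈ 4.1667)
j(K) = K - (9/2 + K/2)*(25/6 + K) (j(K) = K - (K + 25/6)*(K + (9/2 - K/2)) = K - (25/6 + K)*(9/2 + K/2) = K - (9/2 + K/2)*(25/6 + K))
-967/j(28) = -967/(-75/4 - 67/12*28 - 1/2*28**2) = -967/(-75/4 - 469/3 - 1/2*784) = -967/(-75/4 - 469/3 - 392) = -967/(-6805/12) = -967*(-12/6805) = 11604/6805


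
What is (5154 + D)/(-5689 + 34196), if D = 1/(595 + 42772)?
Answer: 223513519/1236263069 ≈ 0.18080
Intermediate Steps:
D = 1/43367 ≈ 2.3059e-5
(5154 + D)/(-5689 + 34196) = (5154 + 1/43367)/(-5689 + 34196) = (223513519/43367)/28507 = (223513519/43367)*(1/28507) = 223513519/1236263069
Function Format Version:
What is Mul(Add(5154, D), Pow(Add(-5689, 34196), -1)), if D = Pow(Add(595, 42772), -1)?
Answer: Rational(223513519, 1236263069) ≈ 0.18080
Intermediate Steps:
D = Rational(1, 43367) (D = Pow(43367, -1) = Rational(1, 43367) ≈ 2.3059e-5)
Mul(Add(5154, D), Pow(Add(-5689, 34196), -1)) = Mul(Add(5154, Rational(1, 43367)), Pow(Add(-5689, 34196), -1)) = Mul(Rational(223513519, 43367), Pow(28507, -1)) = Mul(Rational(223513519, 43367), Rational(1, 28507)) = Rational(223513519, 1236263069)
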